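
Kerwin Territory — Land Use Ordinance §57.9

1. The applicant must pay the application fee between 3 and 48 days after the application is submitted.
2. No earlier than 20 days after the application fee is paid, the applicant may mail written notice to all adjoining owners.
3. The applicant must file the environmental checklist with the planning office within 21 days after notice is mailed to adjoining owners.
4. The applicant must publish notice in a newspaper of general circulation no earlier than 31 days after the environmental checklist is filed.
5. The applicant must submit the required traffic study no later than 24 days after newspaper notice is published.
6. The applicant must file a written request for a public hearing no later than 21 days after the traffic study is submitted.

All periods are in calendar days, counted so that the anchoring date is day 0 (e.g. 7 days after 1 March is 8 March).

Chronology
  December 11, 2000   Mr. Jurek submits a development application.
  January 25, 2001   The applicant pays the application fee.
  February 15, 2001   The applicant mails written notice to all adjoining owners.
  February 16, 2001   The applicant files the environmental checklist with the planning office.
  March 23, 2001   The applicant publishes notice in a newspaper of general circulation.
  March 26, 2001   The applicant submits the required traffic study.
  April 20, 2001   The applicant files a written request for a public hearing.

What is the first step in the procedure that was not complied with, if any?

Step 1 — 3 and 48 days from December 11, 2000 (when the application is submitted) are December 14, 2000 and January 28, 2001 respectively; done January 25, 2001 — within the window.
Step 2 — must wait 20 days from January 25, 2001 (when the application fee is paid), so not before February 14, 2001; done February 15, 2001 — permitted.
Step 3 — counting 21 days from February 15, 2001 (when notice is mailed to adjoining owners) gives a deadline of March 8, 2001; completed February 16, 2001, before the deadline.
Step 4 — must wait 31 days from February 16, 2001 (when the environmental checklist is filed), so not before March 19, 2001; done March 23, 2001 — permitted.
Step 5 — counting 24 days from March 23, 2001 (when newspaper notice is published) gives a deadline of April 16, 2001; March 26, 2001 is within that limit.
Step 6 — counting 21 days from March 26, 2001 (when the traffic study is submitted) gives a deadline of April 16, 2001; not done until April 20, 2001, 4 days after the deadline.

Step 6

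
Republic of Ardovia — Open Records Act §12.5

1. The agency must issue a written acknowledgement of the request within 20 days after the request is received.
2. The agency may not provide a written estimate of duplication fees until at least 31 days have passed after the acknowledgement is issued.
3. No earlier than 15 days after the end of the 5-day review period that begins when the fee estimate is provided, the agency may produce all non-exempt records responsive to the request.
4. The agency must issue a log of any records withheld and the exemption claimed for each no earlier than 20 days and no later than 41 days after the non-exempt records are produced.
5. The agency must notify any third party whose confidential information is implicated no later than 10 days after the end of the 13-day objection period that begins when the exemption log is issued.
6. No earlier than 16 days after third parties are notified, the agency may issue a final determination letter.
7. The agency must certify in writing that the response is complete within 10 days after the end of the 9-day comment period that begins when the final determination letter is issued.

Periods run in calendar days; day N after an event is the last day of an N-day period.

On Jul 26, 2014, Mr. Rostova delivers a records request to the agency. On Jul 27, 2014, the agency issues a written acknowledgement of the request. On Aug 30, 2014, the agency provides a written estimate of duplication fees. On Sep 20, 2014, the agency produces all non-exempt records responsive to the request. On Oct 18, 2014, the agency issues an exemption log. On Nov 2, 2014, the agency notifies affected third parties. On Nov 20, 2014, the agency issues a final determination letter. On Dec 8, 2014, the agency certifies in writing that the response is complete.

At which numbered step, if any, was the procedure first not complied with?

Step 1: 20 days after Jul 26, 2014 (when the request is received) is Aug 15, 2014; completed Jul 27, 2014, before the deadline.
Step 2: the earliest permitted date is 31 days after Jul 27, 2014 (when the acknowledgement is issued), i.e. Aug 27, 2014; done Aug 30, 2014 — permitted.
Step 3: the earliest permitted date is 15 days after Sep 4, 2014 (end of the 5-day review period, which began when the fee estimate is provided on Aug 30, 2014), i.e. Sep 19, 2014; done Sep 20, 2014 — permitted.
Step 4: the window is 20–41 days after Sep 20, 2014 (when the non-exempt records are produced), so Oct 10, 2014 through Oct 31, 2014; done Oct 18, 2014 — within the window.
Step 5: 10 days after Oct 31, 2014 (end of the 13-day objection period, which began when the exemption log is issued on Oct 18, 2014) is Nov 10, 2014; completed Nov 2, 2014, before the deadline.
Step 6: the earliest permitted date is 16 days after Nov 2, 2014 (when third parties are notified), i.e. Nov 18, 2014; done Nov 20, 2014, after the minimum wait.
Step 7: 10 days after Nov 29, 2014 (end of the 9-day comment period, which began when the final determination letter is issued on Nov 20, 2014) is Dec 9, 2014; Dec 8, 2014 is within that limit.

None — every step was satisfied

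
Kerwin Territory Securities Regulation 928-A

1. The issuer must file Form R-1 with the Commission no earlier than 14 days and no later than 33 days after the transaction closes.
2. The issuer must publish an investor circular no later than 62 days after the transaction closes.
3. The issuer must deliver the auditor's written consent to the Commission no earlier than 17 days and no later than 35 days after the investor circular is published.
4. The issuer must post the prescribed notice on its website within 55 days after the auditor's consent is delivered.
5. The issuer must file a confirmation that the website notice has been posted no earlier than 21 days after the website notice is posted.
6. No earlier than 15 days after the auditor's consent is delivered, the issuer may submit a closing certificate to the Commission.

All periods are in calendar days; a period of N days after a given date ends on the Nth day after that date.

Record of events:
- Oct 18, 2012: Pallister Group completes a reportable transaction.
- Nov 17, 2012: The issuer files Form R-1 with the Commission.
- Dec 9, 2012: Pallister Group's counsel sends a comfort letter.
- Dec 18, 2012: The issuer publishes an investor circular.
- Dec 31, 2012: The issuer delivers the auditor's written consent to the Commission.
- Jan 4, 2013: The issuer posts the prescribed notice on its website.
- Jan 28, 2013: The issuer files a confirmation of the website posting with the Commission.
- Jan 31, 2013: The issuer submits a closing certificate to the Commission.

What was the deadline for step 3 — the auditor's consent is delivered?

Step 3 runs from Dec 18, 2012, when the investor circular is published. The window is 17–35 days after Dec 18, 2012; it closes on Jan 22, 2013.

Jan 22, 2013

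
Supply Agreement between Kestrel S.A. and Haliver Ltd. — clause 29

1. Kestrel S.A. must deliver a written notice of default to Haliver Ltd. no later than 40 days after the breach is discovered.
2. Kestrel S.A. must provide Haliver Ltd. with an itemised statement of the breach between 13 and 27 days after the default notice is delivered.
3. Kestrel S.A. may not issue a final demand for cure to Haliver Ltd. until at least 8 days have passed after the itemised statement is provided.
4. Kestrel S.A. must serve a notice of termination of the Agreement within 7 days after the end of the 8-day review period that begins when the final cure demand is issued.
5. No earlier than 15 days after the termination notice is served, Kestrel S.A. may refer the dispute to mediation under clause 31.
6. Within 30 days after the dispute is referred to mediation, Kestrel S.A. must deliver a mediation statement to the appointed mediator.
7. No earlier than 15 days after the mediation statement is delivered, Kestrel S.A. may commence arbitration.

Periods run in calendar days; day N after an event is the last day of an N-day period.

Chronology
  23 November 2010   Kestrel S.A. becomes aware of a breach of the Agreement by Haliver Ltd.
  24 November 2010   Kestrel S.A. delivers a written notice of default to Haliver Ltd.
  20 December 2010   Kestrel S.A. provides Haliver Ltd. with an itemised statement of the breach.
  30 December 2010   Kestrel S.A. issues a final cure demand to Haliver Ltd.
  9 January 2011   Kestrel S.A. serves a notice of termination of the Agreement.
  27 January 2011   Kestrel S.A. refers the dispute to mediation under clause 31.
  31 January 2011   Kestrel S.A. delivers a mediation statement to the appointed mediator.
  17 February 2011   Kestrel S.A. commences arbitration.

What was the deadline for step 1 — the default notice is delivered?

2 January 2011

Step 1 runs from 23 November 2010, when the breach is discovered. 40 days after 23 November 2010 is 2 January 2011.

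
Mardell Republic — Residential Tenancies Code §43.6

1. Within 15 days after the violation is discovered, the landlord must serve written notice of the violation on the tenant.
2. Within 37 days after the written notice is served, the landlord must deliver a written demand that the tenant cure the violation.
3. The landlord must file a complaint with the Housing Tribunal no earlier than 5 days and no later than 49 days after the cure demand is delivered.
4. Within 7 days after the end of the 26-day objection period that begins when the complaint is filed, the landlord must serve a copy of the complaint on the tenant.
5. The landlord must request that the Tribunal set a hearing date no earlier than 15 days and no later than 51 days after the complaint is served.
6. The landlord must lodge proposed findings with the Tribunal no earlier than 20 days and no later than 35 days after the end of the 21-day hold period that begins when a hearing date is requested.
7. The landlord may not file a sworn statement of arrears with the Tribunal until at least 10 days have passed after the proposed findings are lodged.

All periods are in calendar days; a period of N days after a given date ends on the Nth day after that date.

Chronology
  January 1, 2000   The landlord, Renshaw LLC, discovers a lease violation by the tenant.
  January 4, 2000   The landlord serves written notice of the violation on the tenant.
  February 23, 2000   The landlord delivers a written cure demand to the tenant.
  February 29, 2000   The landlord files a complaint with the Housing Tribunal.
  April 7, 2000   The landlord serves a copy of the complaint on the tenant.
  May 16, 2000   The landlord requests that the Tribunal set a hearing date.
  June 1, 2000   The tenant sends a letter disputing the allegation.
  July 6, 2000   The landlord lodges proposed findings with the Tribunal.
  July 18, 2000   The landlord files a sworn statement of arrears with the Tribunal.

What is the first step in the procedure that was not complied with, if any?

(1) due by January 1, 2000 + 15 days = January 16, 2000; January 4, 2000 is within that limit.
(2) due by January 4, 2000 + 37 days = February 10, 2000; not done until February 23, 2000, 13 days after the deadline.
No need to go further; step 2 was not satisfied.

Step 2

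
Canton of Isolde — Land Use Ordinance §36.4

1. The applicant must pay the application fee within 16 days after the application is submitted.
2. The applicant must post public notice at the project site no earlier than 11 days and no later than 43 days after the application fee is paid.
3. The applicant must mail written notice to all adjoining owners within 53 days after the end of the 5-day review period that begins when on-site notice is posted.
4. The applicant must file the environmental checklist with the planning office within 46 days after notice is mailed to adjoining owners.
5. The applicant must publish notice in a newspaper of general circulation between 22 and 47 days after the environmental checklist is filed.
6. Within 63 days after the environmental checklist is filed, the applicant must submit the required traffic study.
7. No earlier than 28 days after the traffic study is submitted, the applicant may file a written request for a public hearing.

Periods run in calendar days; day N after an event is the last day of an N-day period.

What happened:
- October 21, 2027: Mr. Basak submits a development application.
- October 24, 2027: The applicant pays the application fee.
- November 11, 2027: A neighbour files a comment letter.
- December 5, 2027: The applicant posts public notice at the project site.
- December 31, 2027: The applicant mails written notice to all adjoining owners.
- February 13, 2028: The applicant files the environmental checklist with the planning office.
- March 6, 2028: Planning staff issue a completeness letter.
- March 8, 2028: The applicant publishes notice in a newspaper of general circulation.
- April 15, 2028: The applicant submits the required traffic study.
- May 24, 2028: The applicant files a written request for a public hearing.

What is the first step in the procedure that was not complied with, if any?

None — every step was satisfied

Step 1 — counting 16 days from October 21, 2027 (when the application is submitted) gives a deadline of November 6, 2027; completed October 24, 2027, before the deadline.
Step 2 — 11 and 43 days from October 24, 2027 (when the application fee is paid) are November 4, 2027 and December 6, 2027 respectively; done December 5, 2027 — within the window.
Step 3 — counting 53 days from December 10, 2027 (end of the 5-day review period, which began when on-site notice is posted on December 5, 2027) gives a deadline of February 1, 2028; December 31, 2027 is within that limit.
Step 4 — counting 46 days from December 31, 2027 (when notice is mailed to adjoining owners) gives a deadline of February 15, 2028; done February 13, 2028 — timely.
Step 5 — 22 and 47 days from February 13, 2028 (when the environmental checklist is filed) are March 6, 2028 and March 31, 2028 respectively; done March 8, 2028 — within the window.
Step 6 — counting 63 days from February 13, 2028 (when the environmental checklist is filed) gives a deadline of April 16, 2028; April 15, 2028 is within that limit.
Step 7 — must wait 28 days from April 15, 2028 (when the traffic study is submitted), so not before May 13, 2028; May 24, 2028 is on or after that date.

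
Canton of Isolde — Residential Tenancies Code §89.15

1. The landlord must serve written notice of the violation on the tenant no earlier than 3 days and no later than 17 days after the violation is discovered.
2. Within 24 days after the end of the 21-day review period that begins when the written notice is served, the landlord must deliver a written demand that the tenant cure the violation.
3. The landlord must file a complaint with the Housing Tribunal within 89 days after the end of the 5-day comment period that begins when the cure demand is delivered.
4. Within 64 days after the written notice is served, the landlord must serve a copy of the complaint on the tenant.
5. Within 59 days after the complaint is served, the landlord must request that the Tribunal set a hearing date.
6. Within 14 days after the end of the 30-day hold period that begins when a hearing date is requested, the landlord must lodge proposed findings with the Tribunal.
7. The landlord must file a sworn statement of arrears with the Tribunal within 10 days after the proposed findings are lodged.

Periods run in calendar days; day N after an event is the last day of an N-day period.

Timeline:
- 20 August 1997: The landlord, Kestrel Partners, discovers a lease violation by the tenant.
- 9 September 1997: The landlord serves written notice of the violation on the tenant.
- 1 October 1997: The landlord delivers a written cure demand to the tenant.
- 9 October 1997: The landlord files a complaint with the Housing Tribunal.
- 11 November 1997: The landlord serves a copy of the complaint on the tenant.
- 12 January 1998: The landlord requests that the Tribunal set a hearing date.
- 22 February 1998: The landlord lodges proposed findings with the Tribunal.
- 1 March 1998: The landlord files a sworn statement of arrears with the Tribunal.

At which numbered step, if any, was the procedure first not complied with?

Step 1

Step 1 — 3 and 17 days from 20 August 1997 (when the violation is discovered) are 23 August 1997 and 6 September 1997 respectively; 9 September 1997 is 3 days past the end of the window.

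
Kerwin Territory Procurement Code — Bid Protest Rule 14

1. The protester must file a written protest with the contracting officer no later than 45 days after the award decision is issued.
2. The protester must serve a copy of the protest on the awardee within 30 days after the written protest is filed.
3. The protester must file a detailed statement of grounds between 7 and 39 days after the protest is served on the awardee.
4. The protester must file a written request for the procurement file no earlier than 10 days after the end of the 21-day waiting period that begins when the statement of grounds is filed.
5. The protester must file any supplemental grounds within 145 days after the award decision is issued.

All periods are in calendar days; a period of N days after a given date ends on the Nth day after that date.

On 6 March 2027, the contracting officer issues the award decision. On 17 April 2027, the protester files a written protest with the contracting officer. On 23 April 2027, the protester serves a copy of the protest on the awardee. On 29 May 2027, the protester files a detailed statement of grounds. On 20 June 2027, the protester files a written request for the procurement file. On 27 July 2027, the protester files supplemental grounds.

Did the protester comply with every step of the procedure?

No

Step 1: 45 days after 6 March 2027 (when the award decision is issued) is 20 April 2027; completed 17 April 2027, before the deadline.
Step 2: 30 days after 17 April 2027 (when the written protest is filed) is 17 May 2027; completed 23 April 2027, before the deadline.
Step 3: the window is 7–39 days after 23 April 2027 (when the protest is served on the awardee), so 30 April 2027 through 1 June 2027; done 29 May 2027, which is between those dates.
Step 4: the earliest permitted date is 10 days after 19 June 2027 (end of the 21-day waiting period, which began when the statement of grounds is filed on 29 May 2027), i.e. 29 June 2027; done 20 June 2027 — 9 days too early.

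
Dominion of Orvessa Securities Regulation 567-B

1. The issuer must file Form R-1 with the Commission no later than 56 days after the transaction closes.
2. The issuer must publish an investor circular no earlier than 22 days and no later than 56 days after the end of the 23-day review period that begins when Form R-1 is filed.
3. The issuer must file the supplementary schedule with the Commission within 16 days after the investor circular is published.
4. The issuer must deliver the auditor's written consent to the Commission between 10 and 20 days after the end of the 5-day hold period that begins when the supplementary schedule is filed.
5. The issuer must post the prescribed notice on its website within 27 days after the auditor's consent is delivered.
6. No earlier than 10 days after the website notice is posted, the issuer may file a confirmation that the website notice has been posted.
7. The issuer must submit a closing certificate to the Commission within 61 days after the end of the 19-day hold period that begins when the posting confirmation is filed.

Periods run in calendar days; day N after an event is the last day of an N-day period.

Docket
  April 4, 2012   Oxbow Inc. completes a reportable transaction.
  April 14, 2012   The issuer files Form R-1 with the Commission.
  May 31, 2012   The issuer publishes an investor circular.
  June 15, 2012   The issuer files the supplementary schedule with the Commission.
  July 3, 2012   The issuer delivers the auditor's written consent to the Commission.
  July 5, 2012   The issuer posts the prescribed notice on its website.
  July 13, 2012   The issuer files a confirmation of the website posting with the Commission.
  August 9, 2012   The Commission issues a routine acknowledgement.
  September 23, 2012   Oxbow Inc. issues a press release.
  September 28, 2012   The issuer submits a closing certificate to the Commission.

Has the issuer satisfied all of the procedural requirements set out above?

No

(1) due by April 4, 2012 + 56 days = May 30, 2012; April 14, 2012 is within that limit.
(2) the permitted window runs from May 7, 2012 + 22 = May 29, 2012 to May 7, 2012 + 56 = July 2, 2012; done May 31, 2012, which is between those dates.
(3) due by May 31, 2012 + 16 days = June 16, 2012; June 15, 2012 is within that limit.
(4) the permitted window runs from June 20, 2012 + 10 = June 30, 2012 to June 20, 2012 + 20 = July 10, 2012; done July 3, 2012, which is between those dates.
(5) due by July 3, 2012 + 27 days = July 30, 2012; done July 5, 2012 — timely.
(6) permitted from July 5, 2012 + 10 days = July 15, 2012 onward; acted on July 13, 2012, 2 days prematurely.
The procedure was therefore not followed at step 6.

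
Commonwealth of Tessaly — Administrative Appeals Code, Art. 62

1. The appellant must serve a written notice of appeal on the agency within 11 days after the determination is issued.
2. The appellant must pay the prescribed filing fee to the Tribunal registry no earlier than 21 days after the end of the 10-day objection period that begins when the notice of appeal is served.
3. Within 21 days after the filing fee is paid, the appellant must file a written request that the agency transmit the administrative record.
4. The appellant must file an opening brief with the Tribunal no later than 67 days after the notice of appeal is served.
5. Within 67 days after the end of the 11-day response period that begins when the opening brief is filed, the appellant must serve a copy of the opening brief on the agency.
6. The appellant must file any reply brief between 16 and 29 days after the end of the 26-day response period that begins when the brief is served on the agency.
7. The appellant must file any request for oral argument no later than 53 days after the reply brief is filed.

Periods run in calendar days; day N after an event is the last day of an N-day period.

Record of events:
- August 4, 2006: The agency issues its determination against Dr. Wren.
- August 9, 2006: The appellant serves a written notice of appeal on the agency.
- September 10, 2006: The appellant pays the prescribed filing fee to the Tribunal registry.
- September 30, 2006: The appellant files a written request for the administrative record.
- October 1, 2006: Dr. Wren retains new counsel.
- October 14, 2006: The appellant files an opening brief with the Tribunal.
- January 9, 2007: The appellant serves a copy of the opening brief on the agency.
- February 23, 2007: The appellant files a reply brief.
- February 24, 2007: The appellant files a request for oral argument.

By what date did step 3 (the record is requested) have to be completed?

October 1, 2006

Step 3 runs from September 10, 2006, when the filing fee is paid. 21 days after September 10, 2006 is October 1, 2006.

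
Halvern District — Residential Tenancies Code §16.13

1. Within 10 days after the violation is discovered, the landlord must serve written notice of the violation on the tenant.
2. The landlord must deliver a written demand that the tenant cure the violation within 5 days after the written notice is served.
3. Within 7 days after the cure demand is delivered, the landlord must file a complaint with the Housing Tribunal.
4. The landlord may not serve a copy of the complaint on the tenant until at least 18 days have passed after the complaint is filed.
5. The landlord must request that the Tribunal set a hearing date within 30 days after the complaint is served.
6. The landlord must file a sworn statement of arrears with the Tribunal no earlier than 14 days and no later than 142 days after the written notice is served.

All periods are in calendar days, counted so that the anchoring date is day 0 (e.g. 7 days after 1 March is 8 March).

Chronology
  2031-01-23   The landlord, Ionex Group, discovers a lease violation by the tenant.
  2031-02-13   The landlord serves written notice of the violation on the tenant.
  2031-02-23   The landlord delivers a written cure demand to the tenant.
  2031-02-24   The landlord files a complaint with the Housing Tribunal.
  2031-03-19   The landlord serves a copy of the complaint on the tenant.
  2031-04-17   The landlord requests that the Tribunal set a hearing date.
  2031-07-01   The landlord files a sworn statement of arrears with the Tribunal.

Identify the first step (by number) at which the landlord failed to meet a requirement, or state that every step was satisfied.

Step 1 — counting 10 days from 2031-01-23 (when the violation is discovered) gives a deadline of 2031-02-02; 2031-02-13 misses that deadline by 11 days.
No need to go further; step 1 was not satisfied.

Step 1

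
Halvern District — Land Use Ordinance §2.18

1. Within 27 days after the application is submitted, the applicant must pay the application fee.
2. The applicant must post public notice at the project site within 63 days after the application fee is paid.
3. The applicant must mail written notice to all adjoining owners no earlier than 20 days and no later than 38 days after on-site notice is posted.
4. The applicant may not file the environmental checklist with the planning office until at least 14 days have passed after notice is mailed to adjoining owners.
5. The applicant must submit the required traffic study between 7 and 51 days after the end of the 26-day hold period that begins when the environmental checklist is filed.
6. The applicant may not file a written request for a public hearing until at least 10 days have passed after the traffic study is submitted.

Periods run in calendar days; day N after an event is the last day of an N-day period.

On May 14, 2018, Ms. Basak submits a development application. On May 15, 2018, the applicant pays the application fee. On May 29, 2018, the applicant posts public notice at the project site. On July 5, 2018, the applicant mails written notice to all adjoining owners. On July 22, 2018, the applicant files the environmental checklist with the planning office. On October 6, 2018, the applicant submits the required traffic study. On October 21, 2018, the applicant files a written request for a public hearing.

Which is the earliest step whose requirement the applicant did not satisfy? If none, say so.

None — every step was satisfied

Step 1 — counting 27 days from May 14, 2018 (when the application is submitted) gives a deadline of June 10, 2018; done May 15, 2018 — timely.
Step 2 — counting 63 days from May 15, 2018 (when the application fee is paid) gives a deadline of July 17, 2018; completed May 29, 2018, before the deadline.
Step 3 — 20 and 38 days from May 29, 2018 (when on-site notice is posted) are June 18, 2018 and July 6, 2018 respectively; done July 5, 2018 — within the window.
Step 4 — must wait 14 days from July 5, 2018 (when notice is mailed to adjoining owners), so not before July 19, 2018; done July 22, 2018, after the minimum wait.
Step 5 — 7 and 51 days from August 17, 2018 (end of the 26-day hold period, which began when the environmental checklist is filed on July 22, 2018) are August 24, 2018 and October 7, 2018 respectively; done October 6, 2018, which is between those dates.
Step 6 — must wait 10 days from October 6, 2018 (when the traffic study is submitted), so not before October 16, 2018; done October 21, 2018 — permitted.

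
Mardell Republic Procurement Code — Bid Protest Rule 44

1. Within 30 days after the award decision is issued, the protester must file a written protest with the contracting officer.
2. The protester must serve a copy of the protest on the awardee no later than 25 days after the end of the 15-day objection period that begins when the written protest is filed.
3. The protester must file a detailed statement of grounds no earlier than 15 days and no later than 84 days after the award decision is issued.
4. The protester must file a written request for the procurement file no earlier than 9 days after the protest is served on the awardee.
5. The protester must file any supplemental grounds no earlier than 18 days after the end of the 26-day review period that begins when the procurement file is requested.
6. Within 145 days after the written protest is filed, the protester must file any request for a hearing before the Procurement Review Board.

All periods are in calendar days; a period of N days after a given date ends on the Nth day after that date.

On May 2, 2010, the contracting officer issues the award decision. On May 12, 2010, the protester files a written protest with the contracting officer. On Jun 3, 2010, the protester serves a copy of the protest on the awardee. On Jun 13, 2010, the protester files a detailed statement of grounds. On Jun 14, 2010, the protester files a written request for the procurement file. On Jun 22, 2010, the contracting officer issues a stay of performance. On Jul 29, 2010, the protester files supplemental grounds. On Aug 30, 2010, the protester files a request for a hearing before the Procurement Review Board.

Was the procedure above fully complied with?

Yes

(1) due by May 2, 2010 + 30 days = Jun 1, 2010; completed May 12, 2010, before the deadline.
(2) due by May 27, 2010 + 25 days = Jun 21, 2010; Jun 3, 2010 is within that limit.
(3) the permitted window runs from May 2, 2010 + 15 = May 17, 2010 to May 2, 2010 + 84 = Jul 25, 2010; Jun 13, 2010 falls inside that range.
(4) permitted from Jun 3, 2010 + 9 days = Jun 12, 2010 onward; done Jun 14, 2010 — permitted.
(5) permitted from Jul 10, 2010 + 18 days = Jul 28, 2010 onward; done Jul 29, 2010 — permitted.
(6) due by May 12, 2010 + 145 days = Oct 4, 2010; done Aug 30, 2010 — timely.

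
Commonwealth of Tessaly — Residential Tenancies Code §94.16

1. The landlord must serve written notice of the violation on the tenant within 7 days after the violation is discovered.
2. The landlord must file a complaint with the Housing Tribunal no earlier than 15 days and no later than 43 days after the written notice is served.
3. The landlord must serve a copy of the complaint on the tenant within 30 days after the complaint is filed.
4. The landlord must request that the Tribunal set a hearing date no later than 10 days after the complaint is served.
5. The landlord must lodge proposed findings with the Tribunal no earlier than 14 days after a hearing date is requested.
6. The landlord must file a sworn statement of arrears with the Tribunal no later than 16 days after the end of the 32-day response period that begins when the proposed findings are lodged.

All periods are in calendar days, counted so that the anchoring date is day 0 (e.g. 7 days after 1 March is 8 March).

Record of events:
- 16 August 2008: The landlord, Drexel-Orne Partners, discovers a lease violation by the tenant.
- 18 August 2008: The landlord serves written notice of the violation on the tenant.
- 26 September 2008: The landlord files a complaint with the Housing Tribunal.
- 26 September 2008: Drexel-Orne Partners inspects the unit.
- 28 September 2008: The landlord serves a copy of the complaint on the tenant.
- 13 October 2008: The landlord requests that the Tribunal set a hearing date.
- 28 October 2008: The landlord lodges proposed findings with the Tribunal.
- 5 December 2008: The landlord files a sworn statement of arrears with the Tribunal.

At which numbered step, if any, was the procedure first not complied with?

(1) due by 16 August 2008 + 7 days = 23 August 2008; done 18 August 2008 — timely.
(2) the permitted window runs from 18 August 2008 + 15 = 2 September 2008 to 18 August 2008 + 43 = 30 September 2008; 26 September 2008 falls inside that range.
(3) due by 26 September 2008 + 30 days = 26 October 2008; done 28 September 2008 — timely.
(4) due by 28 September 2008 + 10 days = 8 October 2008; not done until 13 October 2008, 5 days after the deadline.

Step 4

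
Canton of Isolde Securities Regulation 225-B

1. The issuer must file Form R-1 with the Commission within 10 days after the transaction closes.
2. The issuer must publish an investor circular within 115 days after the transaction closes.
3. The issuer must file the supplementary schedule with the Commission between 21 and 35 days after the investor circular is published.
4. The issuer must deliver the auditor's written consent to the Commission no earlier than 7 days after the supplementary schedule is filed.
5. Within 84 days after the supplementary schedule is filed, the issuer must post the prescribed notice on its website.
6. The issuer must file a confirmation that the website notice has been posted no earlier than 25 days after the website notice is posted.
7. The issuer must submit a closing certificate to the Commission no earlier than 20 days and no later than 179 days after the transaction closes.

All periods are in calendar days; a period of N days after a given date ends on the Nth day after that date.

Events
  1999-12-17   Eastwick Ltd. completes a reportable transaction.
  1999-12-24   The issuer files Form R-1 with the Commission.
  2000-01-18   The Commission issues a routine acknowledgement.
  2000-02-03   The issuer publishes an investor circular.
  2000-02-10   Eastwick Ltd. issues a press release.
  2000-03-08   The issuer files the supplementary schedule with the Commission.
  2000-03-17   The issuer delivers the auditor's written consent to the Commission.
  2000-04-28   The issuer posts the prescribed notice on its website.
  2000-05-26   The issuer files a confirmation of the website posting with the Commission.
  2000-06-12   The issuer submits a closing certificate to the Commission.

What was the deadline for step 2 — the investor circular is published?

2000-04-10

Step 2 runs from 1999-12-17, when the transaction closes. 115 days after 1999-12-17 is 2000-04-10.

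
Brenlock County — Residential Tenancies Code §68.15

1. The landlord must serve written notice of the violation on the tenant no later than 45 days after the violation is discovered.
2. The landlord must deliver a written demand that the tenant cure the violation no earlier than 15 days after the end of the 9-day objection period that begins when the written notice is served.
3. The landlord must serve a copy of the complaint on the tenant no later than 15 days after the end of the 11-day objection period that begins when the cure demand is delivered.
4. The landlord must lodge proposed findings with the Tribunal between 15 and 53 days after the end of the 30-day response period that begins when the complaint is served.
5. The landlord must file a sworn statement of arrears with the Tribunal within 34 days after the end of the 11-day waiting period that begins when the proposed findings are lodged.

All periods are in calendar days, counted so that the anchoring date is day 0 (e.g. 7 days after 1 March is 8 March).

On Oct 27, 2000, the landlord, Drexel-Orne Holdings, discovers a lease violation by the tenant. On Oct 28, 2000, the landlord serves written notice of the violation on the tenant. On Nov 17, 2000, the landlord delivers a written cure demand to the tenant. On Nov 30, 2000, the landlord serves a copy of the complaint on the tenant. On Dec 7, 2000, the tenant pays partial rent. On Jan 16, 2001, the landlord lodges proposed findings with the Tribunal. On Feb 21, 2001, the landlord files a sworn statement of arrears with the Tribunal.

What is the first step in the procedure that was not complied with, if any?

Step 1 — counting 45 days from Oct 27, 2000 (when the violation is discovered) gives a deadline of Dec 11, 2000; done Oct 28, 2000 — timely.
Step 2 — must wait 15 days from Nov 6, 2000 (end of the 9-day objection period, which began when the written notice is served on Oct 28, 2000), so not before Nov 21, 2000; Nov 17, 2000 is 4 days before the earliest permitted date.
Later steps need not be reached.

Step 2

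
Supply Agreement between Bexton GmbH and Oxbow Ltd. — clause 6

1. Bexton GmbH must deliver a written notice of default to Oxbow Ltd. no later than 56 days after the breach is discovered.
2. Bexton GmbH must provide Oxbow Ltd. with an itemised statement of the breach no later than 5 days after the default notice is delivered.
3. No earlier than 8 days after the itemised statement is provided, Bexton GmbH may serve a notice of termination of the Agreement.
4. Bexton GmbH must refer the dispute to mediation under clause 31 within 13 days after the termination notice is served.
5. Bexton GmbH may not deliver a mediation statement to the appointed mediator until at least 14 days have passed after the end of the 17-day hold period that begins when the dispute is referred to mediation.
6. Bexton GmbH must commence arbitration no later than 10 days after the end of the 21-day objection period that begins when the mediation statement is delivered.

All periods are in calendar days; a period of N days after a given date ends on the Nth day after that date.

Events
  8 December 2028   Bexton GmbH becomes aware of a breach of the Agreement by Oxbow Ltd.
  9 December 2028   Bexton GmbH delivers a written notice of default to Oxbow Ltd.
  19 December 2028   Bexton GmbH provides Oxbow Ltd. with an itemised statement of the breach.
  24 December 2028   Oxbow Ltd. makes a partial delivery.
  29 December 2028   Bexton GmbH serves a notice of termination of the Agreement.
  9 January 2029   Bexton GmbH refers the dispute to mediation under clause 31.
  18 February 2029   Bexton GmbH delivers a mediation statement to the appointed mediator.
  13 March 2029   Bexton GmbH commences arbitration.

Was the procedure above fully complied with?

(1) due by 8 December 2028 + 56 days = 2 February 2029; done 9 December 2028 — timely.
(2) due by 9 December 2028 + 5 days = 14 December 2028; not done until 19 December 2028, 5 days after the deadline.
Later steps need not be reached.

No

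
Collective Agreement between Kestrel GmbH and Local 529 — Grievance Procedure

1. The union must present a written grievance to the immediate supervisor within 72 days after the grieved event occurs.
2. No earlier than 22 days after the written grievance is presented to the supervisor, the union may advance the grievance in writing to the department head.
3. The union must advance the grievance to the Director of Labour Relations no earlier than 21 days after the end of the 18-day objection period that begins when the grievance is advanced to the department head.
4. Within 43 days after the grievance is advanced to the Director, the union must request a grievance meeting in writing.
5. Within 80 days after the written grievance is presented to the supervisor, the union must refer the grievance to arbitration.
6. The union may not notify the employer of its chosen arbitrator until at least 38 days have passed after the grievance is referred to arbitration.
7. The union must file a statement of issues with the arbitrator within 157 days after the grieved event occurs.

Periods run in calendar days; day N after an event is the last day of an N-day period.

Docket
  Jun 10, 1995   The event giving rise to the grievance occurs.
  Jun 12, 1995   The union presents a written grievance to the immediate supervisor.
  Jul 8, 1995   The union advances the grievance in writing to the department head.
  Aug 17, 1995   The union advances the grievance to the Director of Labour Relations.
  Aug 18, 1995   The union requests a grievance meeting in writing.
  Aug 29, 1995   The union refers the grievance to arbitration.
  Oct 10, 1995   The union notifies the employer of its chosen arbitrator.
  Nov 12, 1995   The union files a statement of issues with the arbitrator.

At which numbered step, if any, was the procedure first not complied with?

None — every step was satisfied

(1) due by Jun 10, 1995 + 72 days = Aug 21, 1995; completed Jun 12, 1995, before the deadline.
(2) permitted from Jun 12, 1995 + 22 days = Jul 4, 1995 onward; Jul 8, 1995 is on or after that date.
(3) permitted from Jul 26, 1995 + 21 days = Aug 16, 1995 onward; done Aug 17, 1995, after the minimum wait.
(4) due by Aug 17, 1995 + 43 days = Sep 29, 1995; done Aug 18, 1995 — timely.
(5) due by Jun 12, 1995 + 80 days = Aug 31, 1995; Aug 29, 1995 is within that limit.
(6) permitted from Aug 29, 1995 + 38 days = Oct 6, 1995 onward; done Oct 10, 1995 — permitted.
(7) due by Jun 10, 1995 + 157 days = Nov 14, 1995; Nov 12, 1995 is within that limit.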